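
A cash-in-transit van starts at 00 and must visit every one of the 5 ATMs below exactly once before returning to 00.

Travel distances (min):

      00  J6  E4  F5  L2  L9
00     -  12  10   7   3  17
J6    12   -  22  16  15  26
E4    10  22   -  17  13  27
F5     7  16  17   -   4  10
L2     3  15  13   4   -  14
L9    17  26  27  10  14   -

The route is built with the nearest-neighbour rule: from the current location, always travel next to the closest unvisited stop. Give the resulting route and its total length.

00 → [L2:3 / F5:7 / E4:10 / J6:12 / L9:17] → L2 (3)
L2 → [F5:4 / E4:13 / L9:14 / J6:15] → F5 (4)
F5 → [L9:10 / J6:16 / E4:17] → L9 (10)
L9 → [J6:26 / E4:27] → J6 (26)
J6 → [E4:22] → E4 (22)
Return E4→00: 10.
Total = 3 + 4 + 10 + 26 + 22 + 10 = 75.

Nearest-neighbour total = 75 min; route 00 → L2 → F5 → L9 → J6 → E4 → 00.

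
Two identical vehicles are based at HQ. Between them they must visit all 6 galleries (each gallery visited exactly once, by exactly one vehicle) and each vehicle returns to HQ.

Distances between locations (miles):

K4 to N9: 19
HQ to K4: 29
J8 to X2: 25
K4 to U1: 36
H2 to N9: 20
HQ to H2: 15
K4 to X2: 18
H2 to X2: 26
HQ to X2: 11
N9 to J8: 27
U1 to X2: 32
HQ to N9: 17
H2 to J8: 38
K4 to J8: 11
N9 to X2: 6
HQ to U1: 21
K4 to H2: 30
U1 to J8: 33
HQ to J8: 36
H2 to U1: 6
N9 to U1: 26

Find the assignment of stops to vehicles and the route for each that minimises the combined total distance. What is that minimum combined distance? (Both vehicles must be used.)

123 miles — the smallest possible combined total.

There are 2^5 − 1 = 31 ways to divide the 6 stops into two non-empty groups. For each, the best each vehicle can do is its own shortest tour through its group:
  {K4} + {H2, N9, U1, J8, X2}: 58 + 98 = 156
  {H2} + {K4, N9, U1, J8, X2}: 30 + 101 = 131
  {K4, H2} + {N9, U1, J8, X2}: 74 + 98 = 172
  {N9} + {K4, H2, U1, J8, X2}: 34 + 94 = 128
  {K4, N9} + {H2, U1, J8, X2}: 65 + 90 = 155
  {H2, N9} + {K4, U1, J8, X2}: 52 + 94 = 146
  … (31 splits in total)
  {K4, H2, N9, U1, J8} + {X2}: 101 + 22 = 123  ← best
Best: vehicle 1 HQ → H2 → U1 → J8 → K4 → N9 → HQ = 101; vehicle 2 HQ → X2 → HQ = 22; combined 123.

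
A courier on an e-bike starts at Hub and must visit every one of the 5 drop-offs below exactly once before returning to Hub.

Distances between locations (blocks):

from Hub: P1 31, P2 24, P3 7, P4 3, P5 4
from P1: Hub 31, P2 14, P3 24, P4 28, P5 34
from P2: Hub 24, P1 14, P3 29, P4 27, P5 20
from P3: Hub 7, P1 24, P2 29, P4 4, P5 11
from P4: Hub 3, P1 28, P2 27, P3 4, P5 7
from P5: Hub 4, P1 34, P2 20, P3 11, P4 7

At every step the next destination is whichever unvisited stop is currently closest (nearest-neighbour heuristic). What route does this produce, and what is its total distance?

83 blocks along Hub → P4 → P3 → P5 → P2 → P1 → Hub.

From Hub: distances to unvisited — P4=3, P5=4, P3=7, P2=24, P1=31. Nearest is P4 (3).
From P4: distances to unvisited — P3=4, P5=7, P2=27, P1=28. Nearest is P3 (4).
From P3: distances to unvisited — P5=11, P1=24, P2=29. Nearest is P5 (11).
From P5: distances to unvisited — P2=20, P1=34. Nearest is P2 (20).
From P2: distances to unvisited — P1=14. Nearest is P1 (14).
Return P1→Hub: 31.
Total = 3 + 4 + 11 + 20 + 14 + 31 = 83.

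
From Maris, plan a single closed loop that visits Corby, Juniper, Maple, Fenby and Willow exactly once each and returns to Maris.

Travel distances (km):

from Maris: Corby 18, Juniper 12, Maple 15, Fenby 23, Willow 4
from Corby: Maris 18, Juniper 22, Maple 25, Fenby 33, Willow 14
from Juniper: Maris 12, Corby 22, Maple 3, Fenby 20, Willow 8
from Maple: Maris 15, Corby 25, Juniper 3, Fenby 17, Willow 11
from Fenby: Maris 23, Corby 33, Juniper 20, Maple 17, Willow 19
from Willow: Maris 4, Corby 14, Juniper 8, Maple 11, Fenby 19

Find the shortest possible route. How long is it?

83 km — the shortest possible round trip.

With 5 stops there are 5!/2 = 60 distinct round trips (a route and its reverse cost the same).
Maris → Corby → Juniper → Maple → Fenby → Willow → Maris: 18+22+3+17+19+4 = 83
Maris → Corby → Juniper → Maple → Willow → Fenby → Maris: 18+22+3+11+19+23 = 96
Maris → Corby → Juniper → Fenby → Maple → Willow → Maris: 18+22+20+17+11+4 = 92
Maris → Corby → Juniper → Fenby → Willow → Maple → Maris: 18+22+20+19+11+15 = 105
Maris → Corby → Juniper → Willow → Maple → Fenby → Maris: 18+22+8+11+17+23 = 99
Maris → Corby → Juniper → Willow → Fenby → Maple → Maris: 18+22+8+19+17+15 = 99
Maris → Corby → Maple → Juniper → Fenby → Willow → Maris: 18+25+3+20+19+4 = 89
Maris → Corby → Maple → Juniper → Willow → Fenby → Maris: 18+25+3+8+19+23 = 96
Maris → Corby → Maple → Fenby → Juniper → Willow → Maris: 18+25+17+20+8+4 = 92
Maris → Corby → Maple → Fenby → Willow → Juniper → Maris: 18+25+17+19+8+12 = 99
Maris → Corby → Maple → Willow → Juniper → Fenby → Maris: 18+25+11+8+20+23 = 105
Maris → Corby → Maple → Willow → Fenby → Juniper → Maris: 18+25+11+19+20+12 = 105
Maris → Corby → Fenby → Juniper → Maple → Willow → Maris: 18+33+20+3+11+4 = 89
Maris → Corby → Fenby → Juniper → Willow → Maple → Maris: 18+33+20+8+11+15 = 105
… (46 more)
The minimum is 83.
One optimal route: Maris → Corby → Juniper → Maple → Fenby → Willow → Maris (or its reverse).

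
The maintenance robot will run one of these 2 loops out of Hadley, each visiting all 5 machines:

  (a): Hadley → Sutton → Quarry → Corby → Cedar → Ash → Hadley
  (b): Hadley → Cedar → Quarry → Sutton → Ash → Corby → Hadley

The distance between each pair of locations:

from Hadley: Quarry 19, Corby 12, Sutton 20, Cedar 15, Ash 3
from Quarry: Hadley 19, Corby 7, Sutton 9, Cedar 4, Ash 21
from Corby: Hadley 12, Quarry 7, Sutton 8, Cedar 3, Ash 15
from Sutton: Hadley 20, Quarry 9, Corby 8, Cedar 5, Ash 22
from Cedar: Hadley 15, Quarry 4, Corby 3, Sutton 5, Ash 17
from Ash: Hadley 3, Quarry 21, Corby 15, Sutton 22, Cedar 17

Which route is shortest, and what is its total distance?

(a): 20 + 9 + 7 + 3 + 17 + 3 = 59
(b): 15 + 4 + 9 + 22 + 15 + 12 = 77

59 — (a) is the shortest.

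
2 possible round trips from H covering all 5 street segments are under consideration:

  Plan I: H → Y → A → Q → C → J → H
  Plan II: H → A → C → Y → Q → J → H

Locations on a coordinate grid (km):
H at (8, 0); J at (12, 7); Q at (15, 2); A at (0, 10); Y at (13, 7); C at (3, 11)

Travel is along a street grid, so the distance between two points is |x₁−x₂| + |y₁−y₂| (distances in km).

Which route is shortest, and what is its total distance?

Plan I: 12 + 16 + 23 + 21 + 13 + 11 = 96
Plan II: 18 + 4 + 14 + 7 + 8 + 11 = 62

Shortest is Plan II, total 62 km.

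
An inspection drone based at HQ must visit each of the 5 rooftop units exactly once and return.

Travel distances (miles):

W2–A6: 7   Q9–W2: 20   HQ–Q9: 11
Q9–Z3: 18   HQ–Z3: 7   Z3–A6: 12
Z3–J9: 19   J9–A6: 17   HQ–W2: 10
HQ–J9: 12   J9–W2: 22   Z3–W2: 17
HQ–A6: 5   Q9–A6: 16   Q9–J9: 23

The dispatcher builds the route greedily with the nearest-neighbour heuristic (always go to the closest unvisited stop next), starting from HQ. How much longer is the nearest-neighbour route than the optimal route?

The nearest-neighbour route is 1 miles longer than optimal.

HQ: A6=5, Z3=7, W2=10, Q9=11, J9=12 ⇒ A6
A6: W2=7, Z3=12, Q9=16, J9=17 ⇒ W2
W2: Z3=17, Q9=20, J9=22 ⇒ Z3
Z3: Q9=18, J9=19 ⇒ Q9
Q9: J9=23 ⇒ J9
NN route HQ → A6 → W2 → Z3 → Q9 → J9 → HQ costs 82.
Optimal: HQ → Q9 → W2 → A6 → Z3 → J9 → HQ costs 81 (by enumerating all 60 distinct tours).
Excess = 82 − 81 = 1.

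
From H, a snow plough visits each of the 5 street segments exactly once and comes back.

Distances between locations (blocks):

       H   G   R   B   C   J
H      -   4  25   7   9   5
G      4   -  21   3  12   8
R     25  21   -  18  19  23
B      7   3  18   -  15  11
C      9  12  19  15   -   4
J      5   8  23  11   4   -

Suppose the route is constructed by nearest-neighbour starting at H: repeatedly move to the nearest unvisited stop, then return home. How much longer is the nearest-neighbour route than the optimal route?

The nearest-neighbour route is 13 blocks longer than optimal.

H: G=4, J=5, B=7, C=9, R=25 ⇒ G
G: B=3, J=8, C=12, R=21 ⇒ B
B: J=11, C=15, R=18 ⇒ J
J: C=4, R=23 ⇒ C
C: R=19 ⇒ R
NN route H → G → B → J → C → R → H costs 66.
Optimal: H → G → B → R → C → J → H costs 53 (by enumerating all 60 distinct tours).
Excess = 66 − 53 = 13.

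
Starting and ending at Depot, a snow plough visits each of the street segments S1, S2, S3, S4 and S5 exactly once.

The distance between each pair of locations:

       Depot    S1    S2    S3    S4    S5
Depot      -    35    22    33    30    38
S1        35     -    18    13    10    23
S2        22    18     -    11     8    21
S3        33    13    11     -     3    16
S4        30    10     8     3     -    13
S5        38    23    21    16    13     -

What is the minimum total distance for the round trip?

Shortest round trip = 107.

There are 60 distinct closed tours to check (reversals are equivalent).
Depot→S1→S2→S3→S4→S5→Depot: 35+18+11+3+13+38 = 118
Depot→S1→S2→S3→S5→S4→Depot: 35+18+11+16+13+30 = 123
Depot→S1→S2→S4→S3→S5→Depot: 35+18+8+3+16+38 = 118
Depot→S1→S2→S4→S5→S3→Depot: 35+18+8+13+16+33 = 123
Depot→S1→S2→S5→S3→S4→Depot: 35+18+21+16+3+30 = 123
Depot→S1→S2→S5→S4→S3→Depot: 35+18+21+13+3+33 = 123
Depot→S1→S3→S2→S4→S5→Depot: 35+13+11+8+13+38 = 118
Depot→S1→S3→S2→S5→S4→Depot: 35+13+11+21+13+30 = 123
Depot→S1→S3→S4→S2→S5→Depot: 35+13+3+8+21+38 = 118
Depot→S1→S3→S4→S5→S2→Depot: 35+13+3+13+21+22 = 107
Depot→S1→S3→S5→S2→S4→Depot: 35+13+16+21+8+30 = 123
Depot→S1→S3→S5→S4→S2→Depot: 35+13+16+13+8+22 = 107
Depot→S1→S4→S2→S3→S5→Depot: 35+10+8+11+16+38 = 118
Depot→S1→S4→S2→S5→S3→Depot: 35+10+8+21+16+33 = 123
… (46 more)
The minimum is 107.
One optimal route: Depot → S1 → S3 → S4 → S5 → S2 → Depot (or its reverse).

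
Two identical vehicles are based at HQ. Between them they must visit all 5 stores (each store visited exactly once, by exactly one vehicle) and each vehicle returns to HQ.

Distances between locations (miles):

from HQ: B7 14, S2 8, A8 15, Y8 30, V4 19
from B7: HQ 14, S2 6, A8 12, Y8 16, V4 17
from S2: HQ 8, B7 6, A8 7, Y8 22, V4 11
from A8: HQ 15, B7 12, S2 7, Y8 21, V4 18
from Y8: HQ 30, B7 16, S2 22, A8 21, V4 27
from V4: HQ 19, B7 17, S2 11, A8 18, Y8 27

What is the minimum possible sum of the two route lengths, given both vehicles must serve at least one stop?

Minimum combined distance: 104 miles.

Check every non-empty split of the stops between the two vehicles; for each half take its own optimal tour:
  {B7} + {S2, A8, Y8, V4}: 28 + 82 = 110
  {S2} + {B7, A8, Y8, V4}: 16 + 88 = 104
  {B7, S2} + {A8, Y8, V4}: 28 + 82 = 110
  {A8} + {B7, S2, Y8, V4}: 30 + 76 = 106
  {B7, A8} + {S2, Y8, V4}: 41 + 76 = 117
  {S2, A8} + {B7, Y8, V4}: 30 + 76 = 106
  … (15 splits in total)
Best: vehicle 1 HQ → S2 → HQ = 16; vehicle 2 HQ → B7 → Y8 → A8 → V4 → HQ = 88; combined 104.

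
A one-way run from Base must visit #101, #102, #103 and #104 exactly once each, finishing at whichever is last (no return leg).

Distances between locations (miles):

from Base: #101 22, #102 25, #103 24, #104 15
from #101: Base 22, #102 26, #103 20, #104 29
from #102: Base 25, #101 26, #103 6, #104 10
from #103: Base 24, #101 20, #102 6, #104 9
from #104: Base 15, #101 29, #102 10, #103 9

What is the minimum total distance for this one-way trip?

Minimum one-way distance = 51 miles.

There are 4! = 24 possible orderings.
Base → #101 → #102 → #103 → #104: 22+26+6+9 = 63
Base → #101 → #102 → #104 → #103: 22+26+10+9 = 67
Base → #101 → #103 → #102 → #104: 22+20+6+10 = 58
Base → #101 → #103 → #104 → #102: 22+20+9+10 = 61
Base → #101 → #104 → #102 → #103: 22+29+10+6 = 67
Base → #101 → #104 → #103 → #102: 22+29+9+6 = 66
Base → #102 → #101 → #103 → #104: 25+26+20+9 = 80
Base → #102 → #101 → #104 → #103: 25+26+29+9 = 89
Base → #102 → #103 → #101 → #104: 25+6+20+29 = 80
Base → #102 → #103 → #104 → #101: 25+6+9+29 = 69
Base → #102 → #104 → #101 → #103: 25+10+29+20 = 84
Base → #102 → #104 → #103 → #101: 25+10+9+20 = 64
Base → #103 → #101 → #102 → #104: 24+20+26+10 = 80
Base → #103 → #101 → #104 → #102: 24+20+29+10 = 83
… (10 more)
Base → #104 → #102 → #103 → #101: 15+10+6+20 = 51  ← best
The minimum is 51.
One shortest path: Base → #104 → #102 → #103 → #101.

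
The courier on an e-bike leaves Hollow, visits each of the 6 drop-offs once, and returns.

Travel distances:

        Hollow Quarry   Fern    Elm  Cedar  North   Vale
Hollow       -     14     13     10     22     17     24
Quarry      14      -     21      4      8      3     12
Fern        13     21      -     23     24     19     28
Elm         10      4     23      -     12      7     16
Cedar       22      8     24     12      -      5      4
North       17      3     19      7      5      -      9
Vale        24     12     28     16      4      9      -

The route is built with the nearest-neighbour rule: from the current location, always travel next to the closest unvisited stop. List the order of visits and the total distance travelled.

At Hollow the remaining stops are Elm 10, Fern 13, Quarry 14, North 17, Cedar 22, Vale 24; go to Elm.
At Elm the remaining stops are Quarry 4, North 7, Cedar 12, Vale 16, Fern 23; go to Quarry.
At Quarry the remaining stops are North 3, Cedar 8, Vale 12, Fern 21; go to North.
At North the remaining stops are Cedar 5, Vale 9, Fern 19; go to Cedar.
At Cedar the remaining stops are Vale 4, Fern 24; go to Vale.
At Vale the remaining stops are Fern 28; go to Fern.
Return Fern→Hollow: 13.
Total = 10 + 4 + 3 + 5 + 4 + 28 + 13 = 67.

67 along Hollow → Elm → Quarry → North → Cedar → Vale → Fern → Hollow.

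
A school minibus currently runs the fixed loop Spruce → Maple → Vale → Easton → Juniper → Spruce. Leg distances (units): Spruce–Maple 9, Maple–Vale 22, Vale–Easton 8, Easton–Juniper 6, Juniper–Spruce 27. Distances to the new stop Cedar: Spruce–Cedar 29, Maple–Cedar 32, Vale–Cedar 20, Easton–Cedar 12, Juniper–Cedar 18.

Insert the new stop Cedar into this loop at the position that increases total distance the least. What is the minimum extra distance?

Insertion cost between consecutive stops i–j is d(i,Cedar) + d(Cedar,j) − d(i,j):
  between Spruce and Maple: 29 + 32 − 9 = 52
  between Maple and Vale: 32 + 20 − 22 = 30
  between Vale and Easton: 20 + 12 − 8 = 24
  between Easton and Juniper: 12 + 18 − 6 = 24
  between Juniper and Spruce: 18 + 29 − 27 = 20
Cheapest insertion is between Juniper and Spruce, adding 20.
New total = 72 + 20 = 92.

+20 — insert Cedar between Juniper and Spruce.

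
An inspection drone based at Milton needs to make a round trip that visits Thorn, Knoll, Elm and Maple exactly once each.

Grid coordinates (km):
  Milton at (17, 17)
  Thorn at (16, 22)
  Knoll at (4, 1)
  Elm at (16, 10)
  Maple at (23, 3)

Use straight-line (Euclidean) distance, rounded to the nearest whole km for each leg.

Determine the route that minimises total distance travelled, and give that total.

65 km — the shortest possible round trip.

With 4 stops there are 4!/2 = 12 distinct round trips (a route and its reverse cost the same).
Milton → Thorn → Knoll → Elm → Maple → Milton: 5+24+15+10+15 = 69
Milton → Thorn → Knoll → Maple → Elm → Milton: 5+24+19+10+7 = 65
Milton → Thorn → Elm → Knoll → Maple → Milton: 5+12+15+19+15 = 66
Milton → Thorn → Elm → Maple → Knoll → Milton: 5+12+10+19+21 = 67
Milton → Thorn → Maple → Knoll → Elm → Milton: 5+20+19+15+7 = 66
Milton → Thorn → Maple → Elm → Knoll → Milton: 5+20+10+15+21 = 71
Milton → Knoll → Thorn → Elm → Maple → Milton: 21+24+12+10+15 = 82
Milton → Knoll → Thorn → Maple → Elm → Milton: 21+24+20+10+7 = 82
Milton → Knoll → Elm → Thorn → Maple → Milton: 21+15+12+20+15 = 83
Milton → Knoll → Maple → Thorn → Elm → Milton: 21+19+20+12+7 = 79
Milton → Elm → Thorn → Knoll → Maple → Milton: 7+12+24+19+15 = 77
Milton → Elm → Knoll → Thorn → Maple → Milton: 7+15+24+20+15 = 81
The minimum is 65.
One optimal route: Milton → Thorn → Knoll → Maple → Elm → Milton (or its reverse).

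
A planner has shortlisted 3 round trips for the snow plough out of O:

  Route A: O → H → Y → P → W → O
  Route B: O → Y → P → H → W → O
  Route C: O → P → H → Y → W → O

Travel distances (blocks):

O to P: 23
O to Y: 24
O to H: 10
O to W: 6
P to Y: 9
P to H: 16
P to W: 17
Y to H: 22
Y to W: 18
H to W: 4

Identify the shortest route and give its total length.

Route A: 10 + 22 + 9 + 17 + 6 = 64
Route B: 24 + 9 + 16 + 4 + 6 = 59
Route C: 23 + 16 + 22 + 18 + 6 = 85

59 blocks — Route B is the shortest.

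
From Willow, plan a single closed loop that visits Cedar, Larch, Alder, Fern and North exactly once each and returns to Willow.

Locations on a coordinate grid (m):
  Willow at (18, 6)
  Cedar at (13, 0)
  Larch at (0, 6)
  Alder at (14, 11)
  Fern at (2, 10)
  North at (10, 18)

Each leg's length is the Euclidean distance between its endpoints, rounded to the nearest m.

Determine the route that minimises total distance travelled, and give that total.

51 m — the shortest possible round trip.

With 5 stops there are 5!/2 = 60 distinct round trips (a route and its reverse cost the same).
Willow→Cedar→Larch→Alder→Fern→North→Willow: 8+14+15+12+11+14 = 74
Willow→Cedar→Larch→Alder→North→Fern→Willow: 8+14+15+8+11+16 = 72
Willow→Cedar→Larch→Fern→Alder→North→Willow: 8+14+4+12+8+14 = 60
Willow→Cedar→Larch→Fern→North→Alder→Willow: 8+14+4+11+8+6 = 51
Willow→Cedar→Larch→North→Alder→Fern→Willow: 8+14+16+8+12+16 = 74
Willow→Cedar→Larch→North→Fern→Alder→Willow: 8+14+16+11+12+6 = 67
Willow→Cedar→Alder→Larch→Fern→North→Willow: 8+11+15+4+11+14 = 63
Willow→Cedar→Alder→Larch→North→Fern→Willow: 8+11+15+16+11+16 = 77
Willow→Cedar→Alder→Fern→Larch→North→Willow: 8+11+12+4+16+14 = 65
Willow→Cedar→Alder→Fern→North→Larch→Willow: 8+11+12+11+16+18 = 76
Willow→Cedar→Alder→North→Larch→Fern→Willow: 8+11+8+16+4+16 = 63
Willow→Cedar→Alder→North→Fern→Larch→Willow: 8+11+8+11+4+18 = 60
Willow→Cedar→Fern→Larch→Alder→North→Willow: 8+15+4+15+8+14 = 64
Willow→Cedar→Fern→Larch→North→Alder→Willow: 8+15+4+16+8+6 = 57
… (46 more)
The minimum is 51.
One optimal route: Willow → Cedar → Larch → Fern → North → Alder → Willow (or its reverse).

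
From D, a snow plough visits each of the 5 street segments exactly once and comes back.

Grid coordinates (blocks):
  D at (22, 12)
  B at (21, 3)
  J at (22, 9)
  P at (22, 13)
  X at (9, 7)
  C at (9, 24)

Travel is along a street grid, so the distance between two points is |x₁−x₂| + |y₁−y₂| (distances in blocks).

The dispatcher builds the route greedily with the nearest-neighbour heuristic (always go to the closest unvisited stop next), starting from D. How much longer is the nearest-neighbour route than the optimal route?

Excess over optimum: 2 blocks.

D: P=1, J=3, B=10, X=18, C=25 ⇒ P
P: J=4, B=11, X=19, C=24 ⇒ J
J: B=7, X=15, C=28 ⇒ B
B: X=16, C=33 ⇒ X
X: C=17 ⇒ C
NN route D → P → J → B → X → C → D costs 70.
Optimal: D → J → B → X → C → P → D costs 68 (by enumerating all 60 distinct tours).
Excess = 70 − 68 = 2.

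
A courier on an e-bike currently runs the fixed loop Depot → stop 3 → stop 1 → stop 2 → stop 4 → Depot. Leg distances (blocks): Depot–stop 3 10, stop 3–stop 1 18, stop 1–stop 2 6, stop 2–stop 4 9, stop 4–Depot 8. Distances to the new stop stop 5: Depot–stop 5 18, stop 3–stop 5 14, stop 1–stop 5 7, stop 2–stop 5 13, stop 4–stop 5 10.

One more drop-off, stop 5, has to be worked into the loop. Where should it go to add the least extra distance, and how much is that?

Insertion cost between consecutive stops i–j is d(i,stop 5) + d(stop 5,j) − d(i,j):
  between Depot and stop 3: 18 + 14 − 10 = 22
  between stop 3 and stop 1: 14 + 7 − 18 = 3
  between stop 1 and stop 2: 7 + 13 − 6 = 14
  between stop 2 and stop 4: 13 + 10 − 9 = 14
  between stop 4 and Depot: 10 + 18 − 8 = 20
Cheapest insertion is between stop 3 and stop 1, adding 3.
New total = 51 + 3 = 54.

Minimum extra distance: 3 blocks, inserting stop 5 between stop 3 and stop 1.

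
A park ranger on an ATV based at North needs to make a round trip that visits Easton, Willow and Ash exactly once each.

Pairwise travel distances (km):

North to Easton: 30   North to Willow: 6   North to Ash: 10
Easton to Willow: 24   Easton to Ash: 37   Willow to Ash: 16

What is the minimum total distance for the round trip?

77 km — the shortest possible round trip.

There are 3 distinct closed tours to check (reversals are equivalent).
North → Easton → Willow → Ash → North: 30+24+16+10 = 80
North → Easton → Ash → Willow → North: 30+37+16+6 = 89
North → Willow → Easton → Ash → North: 6+24+37+10 = 77
The minimum is 77.
One optimal route: North → Willow → Easton → Ash → North (or its reverse).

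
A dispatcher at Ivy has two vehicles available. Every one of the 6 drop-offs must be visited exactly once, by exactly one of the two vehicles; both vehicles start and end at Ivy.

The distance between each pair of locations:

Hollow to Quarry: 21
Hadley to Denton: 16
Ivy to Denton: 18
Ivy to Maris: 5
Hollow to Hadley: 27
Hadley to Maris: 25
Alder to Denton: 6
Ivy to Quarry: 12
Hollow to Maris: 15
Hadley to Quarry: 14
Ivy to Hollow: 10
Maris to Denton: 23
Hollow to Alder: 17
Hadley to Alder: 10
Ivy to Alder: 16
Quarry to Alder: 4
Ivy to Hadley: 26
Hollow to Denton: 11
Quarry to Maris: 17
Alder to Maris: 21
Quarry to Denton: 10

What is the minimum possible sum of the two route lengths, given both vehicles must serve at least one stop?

Try each way of splitting the stops between the two vehicles (each non-empty) and, for each split, find the best tour for each vehicle:
  {Hollow} + {Hadley, Quarry, Alder, Maris, Denton}: 20 + 68 = 88
  {Hadley} + {Hollow, Quarry, Alder, Maris, Denton}: 52 + 53 = 105
  {Hollow, Hadley} + {Quarry, Alder, Maris, Denton}: 63 + 50 = 113
  {Quarry} + {Hollow, Hadley, Alder, Maris, Denton}: 24 + 67 = 91
  {Hollow, Quarry} + {Hadley, Alder, Maris, Denton}: 43 + 64 = 107
  {Hadley, Quarry} + {Hollow, Alder, Maris, Denton}: 52 + 53 = 105
  … (31 splits in total)
  {Maris} + {Hollow, Hadley, Quarry, Alder, Denton}: 10 + 63 = 73  ← best
Best: vehicle 1 Ivy → Maris → Ivy = 10; vehicle 2 Ivy → Hollow → Denton → Hadley → Alder → Quarry → Ivy = 63; combined 73.

73 — the smallest possible combined total.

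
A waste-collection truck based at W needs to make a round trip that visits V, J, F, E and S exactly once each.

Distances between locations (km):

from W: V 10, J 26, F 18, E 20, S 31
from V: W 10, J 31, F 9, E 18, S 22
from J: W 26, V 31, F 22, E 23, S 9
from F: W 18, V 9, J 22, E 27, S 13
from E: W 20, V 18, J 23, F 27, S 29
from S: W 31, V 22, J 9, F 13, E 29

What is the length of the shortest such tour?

W → V → J → F → E → S → W: 10+31+22+27+29+31 = 150
W → V → J → F → S → E → W: 10+31+22+13+29+20 = 125
W → V → J → E → F → S → W: 10+31+23+27+13+31 = 135
W → V → J → E → S → F → W: 10+31+23+29+13+18 = 124
W → V → J → S → F → E → W: 10+31+9+13+27+20 = 110
W → V → J → S → E → F → W: 10+31+9+29+27+18 = 124
W → V → F → J → E → S → W: 10+9+22+23+29+31 = 124
W → V → F → J → S → E → W: 10+9+22+9+29+20 = 99
W → V → F → E → J → S → W: 10+9+27+23+9+31 = 109
W → V → F → E → S → J → W: 10+9+27+29+9+26 = 110
W → V → F → S → J → E → W: 10+9+13+9+23+20 = 84
W → V → F → S → E → J → W: 10+9+13+29+23+26 = 110
W → V → E → J → F → S → W: 10+18+23+22+13+31 = 117
W → V → E → J → S → F → W: 10+18+23+9+13+18 = 91
… (46 more)
The minimum is 84.
One optimal route: W → V → F → S → J → E → W (or its reverse).

84 km — the shortest possible round trip.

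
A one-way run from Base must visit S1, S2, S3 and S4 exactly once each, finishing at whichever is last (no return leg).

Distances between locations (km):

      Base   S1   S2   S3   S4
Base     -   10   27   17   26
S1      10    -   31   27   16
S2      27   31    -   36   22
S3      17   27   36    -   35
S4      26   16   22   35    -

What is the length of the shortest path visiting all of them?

There are 4! = 24 possible orderings.
Base - S1 - S2 - S3 - S4: 10+31+36+35 = 112
Base - S1 - S2 - S4 - S3: 10+31+22+35 = 98
Base - S1 - S3 - S2 - S4: 10+27+36+22 = 95
Base - S1 - S3 - S4 - S2: 10+27+35+22 = 94
Base - S1 - S4 - S2 - S3: 10+16+22+36 = 84
Base - S1 - S4 - S3 - S2: 10+16+35+36 = 97
Base - S2 - S1 - S3 - S4: 27+31+27+35 = 120
Base - S2 - S1 - S4 - S3: 27+31+16+35 = 109
Base - S2 - S3 - S1 - S4: 27+36+27+16 = 106
Base - S2 - S3 - S4 - S1: 27+36+35+16 = 114
Base - S2 - S4 - S1 - S3: 27+22+16+27 = 92
Base - S2 - S4 - S3 - S1: 27+22+35+27 = 111
Base - S3 - S1 - S2 - S4: 17+27+31+22 = 97
Base - S3 - S1 - S4 - S2: 17+27+16+22 = 82
… (10 more)
The minimum is 82.
One shortest path: Base → S3 → S1 → S4 → S2.

Minimum one-way distance = 82 km.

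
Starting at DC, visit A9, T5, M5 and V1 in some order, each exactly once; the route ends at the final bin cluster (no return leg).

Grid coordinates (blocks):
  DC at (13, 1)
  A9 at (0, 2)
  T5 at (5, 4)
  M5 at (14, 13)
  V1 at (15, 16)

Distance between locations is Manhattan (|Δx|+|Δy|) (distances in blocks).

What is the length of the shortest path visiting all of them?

Shortest open route: 43 blocks.

There are 4! = 24 possible orderings.
DC - A9 - T5 - M5 - V1: 14+7+18+4 = 43
DC - A9 - T5 - V1 - M5: 14+7+22+4 = 47
DC - A9 - M5 - T5 - V1: 14+25+18+22 = 79
DC - A9 - M5 - V1 - T5: 14+25+4+22 = 65
DC - A9 - V1 - T5 - M5: 14+29+22+18 = 83
DC - A9 - V1 - M5 - T5: 14+29+4+18 = 65
DC - T5 - A9 - M5 - V1: 11+7+25+4 = 47
DC - T5 - A9 - V1 - M5: 11+7+29+4 = 51
DC - T5 - M5 - A9 - V1: 11+18+25+29 = 83
DC - T5 - M5 - V1 - A9: 11+18+4+29 = 62
DC - T5 - V1 - A9 - M5: 11+22+29+25 = 87
DC - T5 - V1 - M5 - A9: 11+22+4+25 = 62
DC - M5 - A9 - T5 - V1: 13+25+7+22 = 67
DC - M5 - A9 - V1 - T5: 13+25+29+22 = 89
… (10 more)
The minimum is 43.
One shortest path: DC → A9 → T5 → M5 → V1.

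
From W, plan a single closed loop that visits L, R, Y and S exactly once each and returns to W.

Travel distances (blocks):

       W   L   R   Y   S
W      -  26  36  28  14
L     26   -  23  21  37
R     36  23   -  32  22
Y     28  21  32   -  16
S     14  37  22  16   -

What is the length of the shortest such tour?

With 4 stops there are 4!/2 = 12 distinct round trips (a route and its reverse cost the same).
W → L → R → Y → S → W: 26+23+32+16+14 = 111
W → L → R → S → Y → W: 26+23+22+16+28 = 115
W → L → Y → R → S → W: 26+21+32+22+14 = 115
W → L → Y → S → R → W: 26+21+16+22+36 = 121
W → L → S → R → Y → W: 26+37+22+32+28 = 145
W → L → S → Y → R → W: 26+37+16+32+36 = 147
W → R → L → Y → S → W: 36+23+21+16+14 = 110
W → R → L → S → Y → W: 36+23+37+16+28 = 140
W → R → Y → L → S → W: 36+32+21+37+14 = 140
W → R → S → L → Y → W: 36+22+37+21+28 = 144
W → Y → L → R → S → W: 28+21+23+22+14 = 108
W → Y → R → L → S → W: 28+32+23+37+14 = 134
The minimum is 108.
One optimal route: W → Y → L → R → S → W (or its reverse).

108 blocks — the shortest possible round trip.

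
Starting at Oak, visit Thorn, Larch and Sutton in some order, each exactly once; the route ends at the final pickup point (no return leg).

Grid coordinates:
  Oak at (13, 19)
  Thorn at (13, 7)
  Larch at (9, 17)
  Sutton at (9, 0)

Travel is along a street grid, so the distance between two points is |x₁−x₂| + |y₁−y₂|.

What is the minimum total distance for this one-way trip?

Shortest open route: 31.

There are 3! = 6 possible orderings.
Oak - Thorn - Larch - Sutton: 12+14+17 = 43
Oak - Thorn - Sutton - Larch: 12+11+17 = 40
Oak - Larch - Thorn - Sutton: 6+14+11 = 31
Oak - Larch - Sutton - Thorn: 6+17+11 = 34
Oak - Sutton - Thorn - Larch: 23+11+14 = 48
Oak - Sutton - Larch - Thorn: 23+17+14 = 54
The minimum is 31.
One shortest path: Oak → Larch → Thorn → Sutton.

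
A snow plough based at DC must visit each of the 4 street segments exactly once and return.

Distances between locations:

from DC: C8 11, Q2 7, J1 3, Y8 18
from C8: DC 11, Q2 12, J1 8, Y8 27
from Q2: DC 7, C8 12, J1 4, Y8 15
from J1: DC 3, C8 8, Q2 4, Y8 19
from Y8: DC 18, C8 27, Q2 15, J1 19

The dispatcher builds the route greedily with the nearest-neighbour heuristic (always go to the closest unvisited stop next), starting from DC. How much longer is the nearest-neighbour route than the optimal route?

From DC: J1=3, Q2=7, C8=11, Y8=18 → choose J1 (3).
From J1: Q2=4, C8=8, Y8=19 → choose Q2 (4).
From Q2: C8=12, Y8=15 → choose C8 (12).
From C8: Y8=27 → choose Y8 (27).
NN route DC → J1 → Q2 → C8 → Y8 → DC costs 64.
Optimal: DC → C8 → J1 → Q2 → Y8 → DC costs 56 (by enumerating all 12 distinct tours).
Excess = 64 − 56 = 8.

8 longer than the optimal tour.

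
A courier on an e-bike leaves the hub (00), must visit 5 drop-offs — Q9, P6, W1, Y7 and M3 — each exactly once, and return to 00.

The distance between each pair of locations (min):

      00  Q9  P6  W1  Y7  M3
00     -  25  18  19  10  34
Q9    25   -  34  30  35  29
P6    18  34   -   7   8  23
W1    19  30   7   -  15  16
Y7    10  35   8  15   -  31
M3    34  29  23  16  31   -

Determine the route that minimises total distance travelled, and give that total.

Minimum total distance: 95 min.

There are 60 distinct closed tours to check (reversals are equivalent).
00 → Q9 → P6 → W1 → Y7 → M3 → 00: 25+34+7+15+31+34 = 146
00 → Q9 → P6 → W1 → M3 → Y7 → 00: 25+34+7+16+31+10 = 123
00 → Q9 → P6 → Y7 → W1 → M3 → 00: 25+34+8+15+16+34 = 132
00 → Q9 → P6 → Y7 → M3 → W1 → 00: 25+34+8+31+16+19 = 133
00 → Q9 → P6 → M3 → W1 → Y7 → 00: 25+34+23+16+15+10 = 123
00 → Q9 → P6 → M3 → Y7 → W1 → 00: 25+34+23+31+15+19 = 147
00 → Q9 → W1 → P6 → Y7 → M3 → 00: 25+30+7+8+31+34 = 135
00 → Q9 → W1 → P6 → M3 → Y7 → 00: 25+30+7+23+31+10 = 126
00 → Q9 → W1 → Y7 → P6 → M3 → 00: 25+30+15+8+23+34 = 135
00 → Q9 → W1 → Y7 → M3 → P6 → 00: 25+30+15+31+23+18 = 142
00 → Q9 → W1 → M3 → P6 → Y7 → 00: 25+30+16+23+8+10 = 112
00 → Q9 → W1 → M3 → Y7 → P6 → 00: 25+30+16+31+8+18 = 128
00 → Q9 → Y7 → P6 → W1 → M3 → 00: 25+35+8+7+16+34 = 125
00 → Q9 → Y7 → P6 → M3 → W1 → 00: 25+35+8+23+16+19 = 126
… (46 more)
00 → Q9 → M3 → W1 → P6 → Y7 → 00: 25+29+16+7+8+10 = 95  ← best
The minimum is 95.
One optimal route: 00 → Q9 → M3 → W1 → P6 → Y7 → 00 (or its reverse).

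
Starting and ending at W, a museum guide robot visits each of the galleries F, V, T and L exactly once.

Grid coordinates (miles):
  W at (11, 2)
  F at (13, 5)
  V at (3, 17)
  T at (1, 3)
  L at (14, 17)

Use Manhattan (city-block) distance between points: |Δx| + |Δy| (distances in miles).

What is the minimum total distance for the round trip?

W-F-V-T-L-W: 5+22+16+27+18 = 88
W-F-V-L-T-W: 5+22+11+27+11 = 76
W-F-T-V-L-W: 5+14+16+11+18 = 64
W-F-T-L-V-W: 5+14+27+11+23 = 80
W-F-L-V-T-W: 5+13+11+16+11 = 56
W-F-L-T-V-W: 5+13+27+16+23 = 84
W-V-F-T-L-W: 23+22+14+27+18 = 104
W-V-F-L-T-W: 23+22+13+27+11 = 96
W-V-T-F-L-W: 23+16+14+13+18 = 84
W-V-L-F-T-W: 23+11+13+14+11 = 72
W-T-F-V-L-W: 11+14+22+11+18 = 76
W-T-V-F-L-W: 11+16+22+13+18 = 80
The minimum is 56.
One optimal route: W → F → L → V → T → W (or its reverse).

Shortest round trip = 56 miles.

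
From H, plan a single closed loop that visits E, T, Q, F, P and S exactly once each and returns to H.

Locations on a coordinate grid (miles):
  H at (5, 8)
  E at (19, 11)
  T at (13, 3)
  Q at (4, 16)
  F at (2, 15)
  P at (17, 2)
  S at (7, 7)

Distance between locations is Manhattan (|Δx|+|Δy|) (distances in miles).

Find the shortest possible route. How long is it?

There are 360 distinct closed tours to check (reversals are equivalent).
H → E → T → Q → F → P → S → H: 17+14+22+3+28+15+3 = 102
H → E → T → Q → F → S → P → H: 17+14+22+3+13+15+18 = 102
H → E → T → Q → P → F → S → H: 17+14+22+27+28+13+3 = 124
H → E → T → Q → P → S → F → H: 17+14+22+27+15+13+10 = 118
H → E → T → Q → S → F → P → H: 17+14+22+12+13+28+18 = 124
H → E → T → Q → S → P → F → H: 17+14+22+12+15+28+10 = 118
H → E → T → F → Q → P → S → H: 17+14+23+3+27+15+3 = 102
H → E → T → F → Q → S → P → H: 17+14+23+3+12+15+18 = 102
… (352 more)
H → Q → F → E → P → T → S → H: 9+3+21+11+5+10+3 = 62  ← best
The minimum is 62.
One optimal route: H → Q → F → E → P → T → S → H (or its reverse).

62 miles — the shortest possible round trip.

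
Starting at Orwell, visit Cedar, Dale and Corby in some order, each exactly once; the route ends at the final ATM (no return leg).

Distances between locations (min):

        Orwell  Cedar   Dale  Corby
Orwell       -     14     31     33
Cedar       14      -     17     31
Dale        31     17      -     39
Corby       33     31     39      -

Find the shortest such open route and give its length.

Shortest open route: 70 min.

There are 3! = 6 possible orderings.
Orwell → Cedar → Dale → Corby: 14+17+39 = 70
Orwell → Cedar → Corby → Dale: 14+31+39 = 84
Orwell → Dale → Cedar → Corby: 31+17+31 = 79
Orwell → Dale → Corby → Cedar: 31+39+31 = 101
Orwell → Corby → Cedar → Dale: 33+31+17 = 81
Orwell → Corby → Dale → Cedar: 33+39+17 = 89
The minimum is 70.
One shortest path: Orwell → Cedar → Dale → Corby.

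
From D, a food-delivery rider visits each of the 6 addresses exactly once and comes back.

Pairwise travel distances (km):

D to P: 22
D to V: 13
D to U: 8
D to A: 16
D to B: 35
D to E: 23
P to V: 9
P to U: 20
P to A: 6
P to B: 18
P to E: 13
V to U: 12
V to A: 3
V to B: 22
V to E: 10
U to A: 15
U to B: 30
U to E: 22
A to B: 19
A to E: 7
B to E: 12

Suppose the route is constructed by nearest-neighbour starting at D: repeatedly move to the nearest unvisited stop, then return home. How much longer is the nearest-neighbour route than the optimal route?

8 km longer than the optimal tour.

From D: U=8, V=13, A=16, P=22, E=23, B=35 → choose U (8).
From U: V=12, A=15, P=20, E=22, B=30 → choose V (12).
From V: A=3, P=9, E=10, B=22 → choose A (3).
From A: P=6, E=7, B=19 → choose P (6).
From P: E=13, B=18 → choose E (13).
From E: B=12 → choose B (12).
NN route D → U → V → A → P → E → B → D costs 89.
Optimal: D → V → A → E → B → P → U → D costs 81 (by enumerating all 360 distinct tours).
Excess = 89 − 81 = 8.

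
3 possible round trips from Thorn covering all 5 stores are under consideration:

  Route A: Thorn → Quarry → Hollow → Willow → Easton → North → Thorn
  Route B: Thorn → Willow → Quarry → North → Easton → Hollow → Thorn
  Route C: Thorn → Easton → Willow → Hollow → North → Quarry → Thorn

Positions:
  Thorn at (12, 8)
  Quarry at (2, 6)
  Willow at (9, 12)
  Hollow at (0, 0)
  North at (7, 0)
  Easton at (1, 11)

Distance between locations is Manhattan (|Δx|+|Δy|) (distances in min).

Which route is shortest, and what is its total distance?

Route A: 12 + 8 + 21 + 9 + 17 + 13 = 80
Route B: 7 + 13 + 11 + 17 + 12 + 20 = 80
Route C: 14 + 9 + 21 + 7 + 11 + 12 = 74

Shortest is Route C, total 74 min.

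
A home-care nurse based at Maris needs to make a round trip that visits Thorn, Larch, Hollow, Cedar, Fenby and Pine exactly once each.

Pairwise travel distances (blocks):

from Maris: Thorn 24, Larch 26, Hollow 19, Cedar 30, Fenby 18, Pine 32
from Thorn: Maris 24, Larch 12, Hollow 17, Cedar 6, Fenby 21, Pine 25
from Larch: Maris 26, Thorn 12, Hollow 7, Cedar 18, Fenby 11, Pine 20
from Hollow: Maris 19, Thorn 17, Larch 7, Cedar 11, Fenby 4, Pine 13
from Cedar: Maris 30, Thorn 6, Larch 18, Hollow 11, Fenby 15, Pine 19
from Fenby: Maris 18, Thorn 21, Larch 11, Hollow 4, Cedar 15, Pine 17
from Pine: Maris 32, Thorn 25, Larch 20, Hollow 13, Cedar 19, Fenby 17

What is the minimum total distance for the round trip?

Minimum total distance: 98 blocks.

With 6 stops there are 6!/2 = 360 distinct round trips (a route and its reverse cost the same).
Maris→Thorn→Larch→Hollow→Cedar→Fenby→Pine→Maris: 24+12+7+11+15+17+32 = 118
Maris→Thorn→Larch→Hollow→Cedar→Pine→Fenby→Maris: 24+12+7+11+19+17+18 = 108
Maris→Thorn→Larch→Hollow→Fenby→Cedar→Pine→Maris: 24+12+7+4+15+19+32 = 113
Maris→Thorn→Larch→Hollow→Fenby→Pine→Cedar→Maris: 24+12+7+4+17+19+30 = 113
Maris→Thorn→Larch→Hollow→Pine→Cedar→Fenby→Maris: 24+12+7+13+19+15+18 = 108
Maris→Thorn→Larch→Hollow→Pine→Fenby→Cedar→Maris: 24+12+7+13+17+15+30 = 118
Maris→Thorn→Larch→Cedar→Hollow→Fenby→Pine→Maris: 24+12+18+11+4+17+32 = 118
Maris→Thorn→Larch→Cedar→Hollow→Pine→Fenby→Maris: 24+12+18+11+13+17+18 = 113
… (352 more)
Maris→Thorn→Cedar→Pine→Larch→Hollow→Fenby→Maris: 24+6+19+20+7+4+18 = 98  ← best
The minimum is 98.
One optimal route: Maris → Thorn → Cedar → Pine → Larch → Hollow → Fenby → Maris (or its reverse).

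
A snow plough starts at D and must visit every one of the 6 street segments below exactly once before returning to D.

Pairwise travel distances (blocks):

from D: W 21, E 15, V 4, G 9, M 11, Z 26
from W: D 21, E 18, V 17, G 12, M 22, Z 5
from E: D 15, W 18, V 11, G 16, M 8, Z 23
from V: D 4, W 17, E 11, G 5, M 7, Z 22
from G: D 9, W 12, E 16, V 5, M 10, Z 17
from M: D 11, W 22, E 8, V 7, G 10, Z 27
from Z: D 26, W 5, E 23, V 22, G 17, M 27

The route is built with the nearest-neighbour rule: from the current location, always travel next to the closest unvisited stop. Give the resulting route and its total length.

D → [V:4 / G:9 / M:11 / E:15 / W:21 / Z:26] → V (4)
V → [G:5 / M:7 / E:11 / W:17 / Z:22] → G (5)
G → [M:10 / W:12 / E:16 / Z:17] → M (10)
M → [E:8 / W:22 / Z:27] → E (8)
E → [W:18 / Z:23] → W (18)
W → [Z:5] → Z (5)
Return Z→D: 26.
Total = 4 + 5 + 10 + 8 + 18 + 5 + 26 = 76.

Total distance 76 blocks via the nearest-neighbour route D → V → G → M → E → W → Z → D.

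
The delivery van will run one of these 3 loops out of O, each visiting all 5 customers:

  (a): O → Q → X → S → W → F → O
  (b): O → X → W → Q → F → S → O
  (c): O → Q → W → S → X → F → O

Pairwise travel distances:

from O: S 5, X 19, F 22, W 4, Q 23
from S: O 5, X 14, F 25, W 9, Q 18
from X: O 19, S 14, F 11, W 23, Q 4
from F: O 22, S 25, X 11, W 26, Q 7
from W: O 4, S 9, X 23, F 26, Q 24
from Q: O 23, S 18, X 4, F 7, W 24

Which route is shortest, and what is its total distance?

Shortest is (a), total 98.

(a): 23 + 4 + 14 + 9 + 26 + 22 = 98
(b): 19 + 23 + 24 + 7 + 25 + 5 = 103
(c): 23 + 24 + 9 + 14 + 11 + 22 = 103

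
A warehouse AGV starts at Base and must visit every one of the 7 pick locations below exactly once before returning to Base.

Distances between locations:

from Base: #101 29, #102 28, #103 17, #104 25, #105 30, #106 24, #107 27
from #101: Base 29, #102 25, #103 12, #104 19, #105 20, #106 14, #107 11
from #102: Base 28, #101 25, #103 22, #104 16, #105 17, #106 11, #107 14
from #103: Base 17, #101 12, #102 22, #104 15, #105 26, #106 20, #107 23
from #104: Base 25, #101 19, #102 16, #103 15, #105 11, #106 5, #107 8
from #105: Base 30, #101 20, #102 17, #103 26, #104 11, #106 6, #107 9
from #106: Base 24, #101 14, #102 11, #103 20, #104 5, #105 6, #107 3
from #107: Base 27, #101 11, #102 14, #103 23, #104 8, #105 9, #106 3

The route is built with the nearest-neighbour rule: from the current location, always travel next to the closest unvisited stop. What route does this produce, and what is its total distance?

104 along Base → #103 → #101 → #107 → #106 → #104 → #105 → #102 → Base.

From Base: distances to unvisited — #103=17, #106=24, #104=25, #107=27, #102=28, #101=29, #105=30. Nearest is #103 (17).
From #103: distances to unvisited — #101=12, #104=15, #106=20, #102=22, #107=23, #105=26. Nearest is #101 (12).
From #101: distances to unvisited — #107=11, #106=14, #104=19, #105=20, #102=25. Nearest is #107 (11).
From #107: distances to unvisited — #106=3, #104=8, #105=9, #102=14. Nearest is #106 (3).
From #106: distances to unvisited — #104=5, #105=6, #102=11. Nearest is #104 (5).
From #104: distances to unvisited — #105=11, #102=16. Nearest is #105 (11).
From #105: distances to unvisited — #102=17. Nearest is #102 (17).
Return #102→Base: 28.
Total = 17 + 12 + 11 + 3 + 5 + 11 + 17 + 28 = 104.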